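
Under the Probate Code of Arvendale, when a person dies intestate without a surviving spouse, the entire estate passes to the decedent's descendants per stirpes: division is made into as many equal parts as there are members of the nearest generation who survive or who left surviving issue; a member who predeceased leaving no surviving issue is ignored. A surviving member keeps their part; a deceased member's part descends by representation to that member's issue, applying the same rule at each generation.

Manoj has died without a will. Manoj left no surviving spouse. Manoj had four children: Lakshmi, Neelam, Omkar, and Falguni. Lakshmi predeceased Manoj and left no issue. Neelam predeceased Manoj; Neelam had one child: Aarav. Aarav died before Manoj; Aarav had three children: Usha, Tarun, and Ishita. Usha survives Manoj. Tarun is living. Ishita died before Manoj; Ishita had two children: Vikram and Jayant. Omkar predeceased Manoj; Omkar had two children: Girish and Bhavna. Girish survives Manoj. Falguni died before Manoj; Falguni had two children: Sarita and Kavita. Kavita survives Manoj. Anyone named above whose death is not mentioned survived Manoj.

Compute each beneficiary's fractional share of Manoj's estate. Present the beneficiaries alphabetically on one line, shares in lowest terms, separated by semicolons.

There is no surviving spouse, so the entire estate passes to Manoj's descendants per stirpes.
Lakshmi left no surviving issue, so that branch lapses and is disregarded.
The estate is divided into 3 equal shares of 1/3 among Neelam, Omkar, Falguni.
Neelam predeceased; the 1/3 allotted to Neelam's branch passes to Neelam's issue by representation.
Aarav's line is the sole branch at this level, so the full 1/3 passes to Aarav's issue by representation.
The 1/3 is divided into 3 equal shares of 1/9 among Usha, Tarun, Ishita.
Usha is living and takes 1/9.
Tarun is living and takes 1/9.
Ishita predeceased; the 1/9 allotted to Ishita's branch passes to Ishita's issue by representation.
The 1/9 is divided into 2 equal shares of 1/18 among Vikram, Jayant.
Vikram is living and takes 1/18.
Jayant is living and takes 1/18.
Omkar predeceased; the 1/3 allotted to Omkar's branch passes to Omkar's issue by representation.
The 1/3 is divided into 2 equal shares of 1/6 among Girish, Bhavna.
Girish is living and takes 1/6.
Bhavna is living and takes 1/6.
Falguni predeceased; the 1/3 allotted to Falguni's branch passes to Falguni's issue by representation.
The 1/3 is divided into 2 equal shares of 1/6 among Sarita, Kavita.
Sarita is living and takes 1/6.
Kavita is living and takes 1/6.

Bhavna 1/6; Girish 1/6; Jayant 1/18; Kavita 1/6; Sarita 1/6; Tarun 1/9; Usha 1/9; Vikram 1/18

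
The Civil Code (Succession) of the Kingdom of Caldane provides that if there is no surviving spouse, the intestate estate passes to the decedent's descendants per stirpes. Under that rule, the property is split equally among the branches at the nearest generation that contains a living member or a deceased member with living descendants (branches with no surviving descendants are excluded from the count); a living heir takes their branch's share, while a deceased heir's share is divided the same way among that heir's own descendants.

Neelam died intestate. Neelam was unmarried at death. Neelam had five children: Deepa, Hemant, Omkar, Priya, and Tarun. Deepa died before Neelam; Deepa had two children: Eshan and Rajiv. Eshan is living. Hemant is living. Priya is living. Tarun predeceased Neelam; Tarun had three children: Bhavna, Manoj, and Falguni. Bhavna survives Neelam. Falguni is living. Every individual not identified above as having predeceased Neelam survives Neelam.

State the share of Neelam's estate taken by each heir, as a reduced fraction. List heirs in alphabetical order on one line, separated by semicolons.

Bhavna 1/15; Eshan 1/10; Falguni 1/15; Hemant 1/5; Manoj 1/15; Omkar 1/5; Priya 1/5; Rajiv 1/10

There is no surviving spouse, so the entire estate passes to Neelam's descendants per stirpes.
The estate is divided into 5 equal shares of 1/5 among Deepa, Hemant, Omkar, Priya, Tarun.
Deepa predeceased; the 1/5 allotted to Deepa's branch passes to Deepa's issue by representation.
The 1/5 is divided into 2 equal shares of 1/10 among Eshan, Rajiv.
Eshan is living and takes 1/10.
Rajiv is living and takes 1/10.
Hemant is living and takes 1/5.
Omkar is living and takes 1/5.
Priya is living and takes 1/5.
Tarun predeceased; the 1/5 allotted to Tarun's branch passes to Tarun's issue by representation.
The 1/5 is divided into 3 equal shares of 1/15 among Bhavna, Manoj, Falguni.
Bhavna is living and takes 1/15.
Manoj is living and takes 1/15.
Falguni is living and takes 1/15.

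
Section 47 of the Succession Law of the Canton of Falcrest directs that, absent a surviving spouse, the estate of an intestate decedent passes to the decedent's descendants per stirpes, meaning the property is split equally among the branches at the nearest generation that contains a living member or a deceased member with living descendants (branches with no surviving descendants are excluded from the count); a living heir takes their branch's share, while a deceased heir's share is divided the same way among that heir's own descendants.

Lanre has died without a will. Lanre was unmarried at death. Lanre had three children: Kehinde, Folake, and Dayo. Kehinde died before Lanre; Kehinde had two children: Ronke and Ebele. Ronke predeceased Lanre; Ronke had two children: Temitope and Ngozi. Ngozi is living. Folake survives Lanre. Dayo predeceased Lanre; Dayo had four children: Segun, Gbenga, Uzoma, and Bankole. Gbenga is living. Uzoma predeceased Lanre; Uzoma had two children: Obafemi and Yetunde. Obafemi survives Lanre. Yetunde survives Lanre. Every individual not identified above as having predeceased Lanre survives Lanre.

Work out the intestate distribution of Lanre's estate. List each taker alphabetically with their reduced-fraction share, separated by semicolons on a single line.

There is no surviving spouse, so the entire estate passes to Lanre's descendants per stirpes.
The estate is divided into 3 equal shares of 1/3 among Kehinde, Folake, Dayo.
Kehinde predeceased; the 1/3 allotted to Kehinde's branch passes to Kehinde's issue by representation.
The 1/3 is divided into 2 equal shares of 1/6 among Ronke, Ebele.
Ronke predeceased; the 1/6 allotted to Ronke's branch passes to Ronke's issue by representation.
The 1/6 is divided into 2 equal shares of 1/12 among Temitope, Ngozi.
Temitope is living and takes 1/12.
Ngozi is living and takes 1/12.
Ebele is living and takes 1/6.
Folake is living and takes 1/3.
Dayo predeceased; the 1/3 allotted to Dayo's branch passes to Dayo's issue by representation.
The 1/3 is divided into 4 equal shares of 1/12 among Segun, Gbenga, Uzoma, Bankole.
Segun is living and takes 1/12.
Gbenga is living and takes 1/12.
Uzoma predeceased; the 1/12 allotted to Uzoma's branch passes to Uzoma's issue by representation.
The 1/12 is divided into 2 equal shares of 1/24 among Obafemi, Yetunde.
Obafemi is living and takes 1/24.
Yetunde is living and takes 1/24.
Bankole is living and takes 1/12.

Bankole 1/12; Ebele 1/6; Folake 1/3; Gbenga 1/12; Ngozi 1/12; Obafemi 1/24; Segun 1/12; Temitope 1/12; Yetunde 1/24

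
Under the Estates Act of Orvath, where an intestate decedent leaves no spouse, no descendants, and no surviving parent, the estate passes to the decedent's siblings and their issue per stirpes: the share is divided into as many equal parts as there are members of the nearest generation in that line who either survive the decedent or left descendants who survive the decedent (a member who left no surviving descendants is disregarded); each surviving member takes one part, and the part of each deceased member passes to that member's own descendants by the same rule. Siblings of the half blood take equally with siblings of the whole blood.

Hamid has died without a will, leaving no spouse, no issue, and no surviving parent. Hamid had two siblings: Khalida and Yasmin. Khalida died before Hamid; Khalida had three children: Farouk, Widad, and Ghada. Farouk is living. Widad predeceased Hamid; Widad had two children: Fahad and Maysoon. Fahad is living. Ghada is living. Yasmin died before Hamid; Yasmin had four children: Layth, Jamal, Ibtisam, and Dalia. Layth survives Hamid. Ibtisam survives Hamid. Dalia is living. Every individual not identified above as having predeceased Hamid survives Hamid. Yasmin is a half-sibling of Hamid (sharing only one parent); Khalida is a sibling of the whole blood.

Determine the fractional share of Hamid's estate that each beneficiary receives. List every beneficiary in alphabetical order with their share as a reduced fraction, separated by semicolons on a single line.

Dalia 1/8; Fahad 1/12; Farouk 1/6; Ghada 1/6; Ibtisam 1/8; Jamal 1/8; Layth 1/8; Maysoon 1/12

No spouse, descendants, or parent survives, so the estate passes to Hamid's siblings per stirpes.
Half-blood and whole-blood siblings take equally under the stated rule.
The estate is divided into 2 equal shares of 1/2 among Khalida, Yasmin.
Khalida predeceased; the 1/2 allotted to Khalida's branch passes to Khalida's issue by representation.
The 1/2 is divided into 3 equal shares of 1/6 among Farouk, Widad, Ghada.
Farouk is living and takes 1/6.
Widad predeceased; the 1/6 allotted to Widad's branch passes to Widad's issue by representation.
The 1/6 is divided into 2 equal shares of 1/12 among Fahad, Maysoon.
Fahad is living and takes 1/12.
Maysoon is living and takes 1/12.
Ghada is living and takes 1/6.
Yasmin predeceased; the 1/2 allotted to Yasmin's branch passes to Yasmin's issue by representation.
The 1/2 is divided into 4 equal shares of 1/8 among Layth, Jamal, Ibtisam, Dalia.
Layth is living and takes 1/8.
Jamal is living and takes 1/8.
Ibtisam is living and takes 1/8.
Dalia is living and takes 1/8.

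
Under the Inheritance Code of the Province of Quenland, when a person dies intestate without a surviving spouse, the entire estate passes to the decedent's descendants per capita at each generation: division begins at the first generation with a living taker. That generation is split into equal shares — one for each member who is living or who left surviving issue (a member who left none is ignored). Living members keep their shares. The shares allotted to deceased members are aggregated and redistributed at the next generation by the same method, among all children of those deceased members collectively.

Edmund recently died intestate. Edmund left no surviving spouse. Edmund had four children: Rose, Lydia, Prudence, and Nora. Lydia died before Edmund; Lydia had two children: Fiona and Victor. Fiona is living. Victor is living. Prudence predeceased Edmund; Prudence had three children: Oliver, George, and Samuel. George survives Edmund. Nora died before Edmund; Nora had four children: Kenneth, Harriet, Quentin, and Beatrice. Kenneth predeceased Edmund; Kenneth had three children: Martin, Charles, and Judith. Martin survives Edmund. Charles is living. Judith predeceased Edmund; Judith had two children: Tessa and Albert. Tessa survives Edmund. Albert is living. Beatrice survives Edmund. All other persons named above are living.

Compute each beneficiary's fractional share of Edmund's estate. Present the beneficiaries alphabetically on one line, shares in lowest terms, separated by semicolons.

There is no surviving spouse, so the entire estate passes to Edmund's descendants per capita at each generation.
At generation 1 (Rose, Lydia, Prudence, Nora) there are 4 shares of (1)/4 = 1/4 each.
Living: Rose — each takes 1/4.
Deceased: Lydia, Prudence, and Nora. Their combined 3/4 is pooled and carried to generation 2.
At generation 2 (Fiona, Victor, Oliver, George, Samuel, Kenneth, Harriet, Quentin, Beatrice) there are 9 shares of (3/4)/9 = 1/12 each.
Living: Fiona, Victor, Oliver, George, Samuel, Harriet, Quentin, and Beatrice — each takes 1/12.
Deceased: Kenneth. That 1/12 share is carried to generation 3.
At generation 3 (Martin, Charles, Judith) there are 3 shares of (1/12)/3 = 1/36 each.
Living: Martin and Charles — each takes 1/36.
Deceased: Judith. That 1/36 share is carried to generation 4.
At generation 4 (Tessa, Albert) there are 2 shares of (1/36)/2 = 1/72 each.
Living: Tessa and Albert — each takes 1/72.

Albert 1/72; Beatrice 1/12; Charles 1/36; Fiona 1/12; George 1/12; Harriet 1/12; Martin 1/36; Oliver 1/12; Quentin 1/12; Rose 1/4; Samuel 1/12; Tessa 1/72; Victor 1/12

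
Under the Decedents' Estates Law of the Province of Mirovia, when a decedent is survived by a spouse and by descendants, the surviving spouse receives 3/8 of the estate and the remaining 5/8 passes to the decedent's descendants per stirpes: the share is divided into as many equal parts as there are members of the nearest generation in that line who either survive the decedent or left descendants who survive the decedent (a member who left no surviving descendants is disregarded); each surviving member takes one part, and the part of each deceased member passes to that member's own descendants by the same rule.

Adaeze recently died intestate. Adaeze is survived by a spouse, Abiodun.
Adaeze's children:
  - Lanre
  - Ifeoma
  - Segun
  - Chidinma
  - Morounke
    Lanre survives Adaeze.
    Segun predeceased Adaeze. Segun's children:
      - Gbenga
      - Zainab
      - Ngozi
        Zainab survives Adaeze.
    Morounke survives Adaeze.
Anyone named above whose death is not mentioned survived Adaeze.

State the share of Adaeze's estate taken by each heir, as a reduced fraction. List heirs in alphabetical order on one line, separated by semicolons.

Abiodun, as surviving spouse, takes 3/8.
The remaining 5/8 passes to Adaeze's descendants per stirpes.
The 5/8 is divided into 5 equal shares of 1/8 among Lanre, Ifeoma, Segun, Chidinma, Morounke.
Lanre is living and takes 1/8.
Ifeoma is living and takes 1/8.
Segun predeceased; the 1/8 allotted to Segun's branch passes to Segun's issue by representation.
The 1/8 is divided into 3 equal shares of 1/24 among Gbenga, Zainab, Ngozi.
Gbenga is living and takes 1/24.
Zainab is living and takes 1/24.
Ngozi is living and takes 1/24.
Chidinma is living and takes 1/8.
Morounke is living and takes 1/8.

Abiodun 3/8; Chidinma 1/8; Gbenga 1/24; Ifeoma 1/8; Lanre 1/8; Morounke 1/8; Ngozi 1/24; Zainab 1/24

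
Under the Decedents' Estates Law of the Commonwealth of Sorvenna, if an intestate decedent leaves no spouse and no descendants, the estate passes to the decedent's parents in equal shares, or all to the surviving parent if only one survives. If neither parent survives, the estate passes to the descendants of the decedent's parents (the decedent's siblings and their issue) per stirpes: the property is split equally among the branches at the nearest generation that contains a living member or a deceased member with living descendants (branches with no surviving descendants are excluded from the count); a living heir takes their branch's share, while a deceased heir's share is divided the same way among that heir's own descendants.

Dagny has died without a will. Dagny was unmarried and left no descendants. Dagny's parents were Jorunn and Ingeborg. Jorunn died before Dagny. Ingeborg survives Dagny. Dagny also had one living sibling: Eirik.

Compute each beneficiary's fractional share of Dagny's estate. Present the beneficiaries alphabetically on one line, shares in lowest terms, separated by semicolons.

Only one parent, Ingeborg, survives, so Ingeborg takes the entire estate. The siblings take nothing because a surviving parent has priority.

Ingeborg 1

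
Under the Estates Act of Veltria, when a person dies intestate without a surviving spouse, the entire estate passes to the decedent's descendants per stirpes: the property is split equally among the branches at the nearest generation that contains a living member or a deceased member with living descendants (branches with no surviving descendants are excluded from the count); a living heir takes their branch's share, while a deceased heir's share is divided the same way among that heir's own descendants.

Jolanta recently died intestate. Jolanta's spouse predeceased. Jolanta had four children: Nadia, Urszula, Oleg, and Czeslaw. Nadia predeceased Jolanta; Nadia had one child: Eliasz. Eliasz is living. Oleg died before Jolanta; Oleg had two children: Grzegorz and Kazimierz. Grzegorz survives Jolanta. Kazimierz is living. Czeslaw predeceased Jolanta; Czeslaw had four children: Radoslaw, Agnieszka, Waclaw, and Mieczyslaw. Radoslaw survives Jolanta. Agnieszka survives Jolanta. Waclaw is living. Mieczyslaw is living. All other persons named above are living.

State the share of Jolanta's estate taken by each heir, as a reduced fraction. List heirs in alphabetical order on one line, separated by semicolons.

Agnieszka 1/16; Eliasz 1/4; Grzegorz 1/8; Kazimierz 1/8; Mieczyslaw 1/16; Radoslaw 1/16; Urszula 1/4; Waclaw 1/16

There is no surviving spouse, so the entire estate passes to Jolanta's descendants per stirpes.
The estate is divided into 4 equal shares of 1/4 among Nadia, Urszula, Oleg, Czeslaw.
Nadia predeceased; the 1/4 allotted to Nadia's branch passes to Nadia's issue by representation.
Eliasz is the sole taker at this level and receives the full 1/4.
Urszula is living and takes 1/4.
Oleg predeceased; the 1/4 allotted to Oleg's branch passes to Oleg's issue by representation.
The 1/4 is divided into 2 equal shares of 1/8 among Grzegorz, Kazimierz.
Grzegorz is living and takes 1/8.
Kazimierz is living and takes 1/8.
Czeslaw predeceased; the 1/4 allotted to Czeslaw's branch passes to Czeslaw's issue by representation.
The 1/4 is divided into 4 equal shares of 1/16 among Radoslaw, Agnieszka, Waclaw, Mieczyslaw.
Radoslaw is living and takes 1/16.
Agnieszka is living and takes 1/16.
Waclaw is living and takes 1/16.
Mieczyslaw is living and takes 1/16.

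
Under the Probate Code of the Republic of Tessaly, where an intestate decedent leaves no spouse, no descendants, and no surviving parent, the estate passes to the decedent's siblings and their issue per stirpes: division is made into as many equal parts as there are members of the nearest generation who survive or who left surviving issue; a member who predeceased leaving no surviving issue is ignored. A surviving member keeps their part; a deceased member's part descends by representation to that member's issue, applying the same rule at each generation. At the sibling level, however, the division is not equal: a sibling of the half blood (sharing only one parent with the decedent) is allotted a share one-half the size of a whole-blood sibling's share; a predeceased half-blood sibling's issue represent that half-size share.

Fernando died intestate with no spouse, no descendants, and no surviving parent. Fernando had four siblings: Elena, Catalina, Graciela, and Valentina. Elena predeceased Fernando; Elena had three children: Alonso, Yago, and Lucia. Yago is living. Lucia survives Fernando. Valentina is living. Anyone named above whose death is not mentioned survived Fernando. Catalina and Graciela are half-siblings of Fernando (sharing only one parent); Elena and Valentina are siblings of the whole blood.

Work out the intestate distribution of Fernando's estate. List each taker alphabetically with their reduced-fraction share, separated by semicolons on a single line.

Alonso 1/9; Catalina 1/6; Graciela 1/6; Lucia 1/9; Valentina 1/3; Yago 1/9

No spouse, descendants, or parent survives, so the estate passes to Fernando's siblings per stirpes.
Half-blood siblings count for one-half the weight of whole-blood siblings at the initial division.
Dividing 1 in proportion to weights (total weight 3): Elena (weight 1) → 1/3; Catalina (weight 1/2) → 1/6; Graciela (weight 1/2) → 1/6; Valentina (weight 1) → 1/3.
Elena predeceased; the 1/3 allotted to Elena's branch passes to Elena's issue by representation.
The 1/3 is divided into 3 equal shares of 1/9 among Alonso, Yago, Lucia.
Alonso is living and takes 1/9.
Yago is living and takes 1/9.
Lucia is living and takes 1/9.
Catalina is living and takes 1/6.
Graciela is living and takes 1/6.
Valentina is living and takes 1/3.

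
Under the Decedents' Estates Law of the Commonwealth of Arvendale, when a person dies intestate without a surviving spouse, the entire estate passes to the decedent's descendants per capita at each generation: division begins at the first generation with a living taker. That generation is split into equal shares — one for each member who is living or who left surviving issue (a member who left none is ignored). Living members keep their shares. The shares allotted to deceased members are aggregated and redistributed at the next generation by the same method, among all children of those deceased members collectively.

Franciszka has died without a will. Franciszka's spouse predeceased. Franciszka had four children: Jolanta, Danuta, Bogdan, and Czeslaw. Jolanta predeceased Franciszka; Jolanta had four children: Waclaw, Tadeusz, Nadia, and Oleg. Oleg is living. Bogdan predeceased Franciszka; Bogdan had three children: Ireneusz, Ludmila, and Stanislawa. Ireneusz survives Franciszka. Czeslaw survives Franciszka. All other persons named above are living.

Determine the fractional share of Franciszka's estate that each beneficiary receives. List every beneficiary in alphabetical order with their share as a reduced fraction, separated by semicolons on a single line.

There is no surviving spouse, so the entire estate passes to Franciszka's descendants per capita at each generation.
At generation 1 (Jolanta, Danuta, Bogdan, Czeslaw) there are 4 shares of (1)/4 = 1/4 each.
Living: Danuta and Czeslaw — each takes 1/4.
Deceased: Jolanta and Bogdan. Their combined 1/2 is pooled and carried to generation 2.
At generation 2 (Waclaw, Tadeusz, Nadia, Oleg, Ireneusz, Ludmila, Stanislawa) there are 7 shares of (1/2)/7 = 1/14 each.
Living: Waclaw, Tadeusz, Nadia, Oleg, Ireneusz, Ludmila, and Stanislawa — each takes 1/14.

Czeslaw 1/4; Danuta 1/4; Ireneusz 1/14; Ludmila 1/14; Nadia 1/14; Oleg 1/14; Stanislawa 1/14; Tadeusz 1/14; Waclaw 1/14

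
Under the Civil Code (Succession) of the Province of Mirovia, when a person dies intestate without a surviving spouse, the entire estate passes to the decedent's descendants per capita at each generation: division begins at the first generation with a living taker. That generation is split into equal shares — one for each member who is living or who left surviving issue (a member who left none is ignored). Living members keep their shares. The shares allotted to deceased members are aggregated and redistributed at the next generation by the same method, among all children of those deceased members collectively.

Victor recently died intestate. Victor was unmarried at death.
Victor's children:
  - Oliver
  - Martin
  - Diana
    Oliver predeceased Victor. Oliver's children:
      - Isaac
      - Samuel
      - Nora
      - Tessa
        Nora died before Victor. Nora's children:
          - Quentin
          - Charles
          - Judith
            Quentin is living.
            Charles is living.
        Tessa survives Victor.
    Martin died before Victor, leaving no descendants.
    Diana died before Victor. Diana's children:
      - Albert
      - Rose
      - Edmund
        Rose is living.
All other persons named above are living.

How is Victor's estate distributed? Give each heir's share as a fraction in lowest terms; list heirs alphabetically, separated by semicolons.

There is no surviving spouse, so the entire estate passes to Victor's descendants per capita at each generation.
No one at generation 1 (Oliver, Diana) is living; moving to the next generation.
At generation 2 (Isaac, Samuel, Nora, Tessa, Albert, Rose, Edmund) there are 7 shares of (1)/7 = 1/7 each.
Living: Isaac, Samuel, Tessa, Albert, Rose, and Edmund — each takes 1/7.
Deceased: Nora. That 1/7 share is carried to generation 3.
At generation 3 (Quentin, Charles, Judith) there are 3 shares of (1/7)/3 = 1/21 each.
Living: Quentin, Charles, and Judith — each takes 1/21.

Albert 1/7; Charles 1/21; Edmund 1/7; Isaac 1/7; Judith 1/21; Quentin 1/21; Rose 1/7; Samuel 1/7; Tessa 1/7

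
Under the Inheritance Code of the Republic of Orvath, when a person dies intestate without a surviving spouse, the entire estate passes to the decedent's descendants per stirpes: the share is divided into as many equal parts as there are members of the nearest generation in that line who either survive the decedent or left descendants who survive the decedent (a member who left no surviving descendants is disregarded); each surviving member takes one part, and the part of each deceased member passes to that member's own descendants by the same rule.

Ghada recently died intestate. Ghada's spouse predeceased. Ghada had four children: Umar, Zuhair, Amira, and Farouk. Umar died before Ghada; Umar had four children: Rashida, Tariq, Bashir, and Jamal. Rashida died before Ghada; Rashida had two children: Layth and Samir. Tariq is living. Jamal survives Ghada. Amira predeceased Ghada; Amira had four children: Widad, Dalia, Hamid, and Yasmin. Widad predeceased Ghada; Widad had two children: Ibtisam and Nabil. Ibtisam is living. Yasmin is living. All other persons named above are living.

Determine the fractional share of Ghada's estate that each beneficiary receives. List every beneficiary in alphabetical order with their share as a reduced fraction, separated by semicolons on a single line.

There is no surviving spouse, so the entire estate passes to Ghada's descendants per stirpes.
The estate is divided into 4 equal shares of 1/4 among Umar, Zuhair, Amira, Farouk.
Umar predeceased; the 1/4 allotted to Umar's branch passes to Umar's issue by representation.
The 1/4 is divided into 4 equal shares of 1/16 among Rashida, Tariq, Bashir, Jamal.
Rashida predeceased; the 1/16 allotted to Rashida's branch passes to Rashida's issue by representation.
The 1/16 is divided into 2 equal shares of 1/32 among Layth, Samir.
Layth is living and takes 1/32.
Samir is living and takes 1/32.
Tariq is living and takes 1/16.
Bashir is living and takes 1/16.
Jamal is living and takes 1/16.
Zuhair is living and takes 1/4.
Amira predeceased; the 1/4 allotted to Amira's branch passes to Amira's issue by representation.
The 1/4 is divided into 4 equal shares of 1/16 among Widad, Dalia, Hamid, Yasmin.
Widad predeceased; the 1/16 allotted to Widad's branch passes to Widad's issue by representation.
The 1/16 is divided into 2 equal shares of 1/32 among Ibtisam, Nabil.
Ibtisam is living and takes 1/32.
Nabil is living and takes 1/32.
Dalia is living and takes 1/16.
Hamid is living and takes 1/16.
Yasmin is living and takes 1/16.
Farouk is living and takes 1/4.

Bashir 1/16; Dalia 1/16; Farouk 1/4; Hamid 1/16; Ibtisam 1/32; Jamal 1/16; Layth 1/32; Nabil 1/32; Samir 1/32; Tariq 1/16; Yasmin 1/16; Zuhair 1/4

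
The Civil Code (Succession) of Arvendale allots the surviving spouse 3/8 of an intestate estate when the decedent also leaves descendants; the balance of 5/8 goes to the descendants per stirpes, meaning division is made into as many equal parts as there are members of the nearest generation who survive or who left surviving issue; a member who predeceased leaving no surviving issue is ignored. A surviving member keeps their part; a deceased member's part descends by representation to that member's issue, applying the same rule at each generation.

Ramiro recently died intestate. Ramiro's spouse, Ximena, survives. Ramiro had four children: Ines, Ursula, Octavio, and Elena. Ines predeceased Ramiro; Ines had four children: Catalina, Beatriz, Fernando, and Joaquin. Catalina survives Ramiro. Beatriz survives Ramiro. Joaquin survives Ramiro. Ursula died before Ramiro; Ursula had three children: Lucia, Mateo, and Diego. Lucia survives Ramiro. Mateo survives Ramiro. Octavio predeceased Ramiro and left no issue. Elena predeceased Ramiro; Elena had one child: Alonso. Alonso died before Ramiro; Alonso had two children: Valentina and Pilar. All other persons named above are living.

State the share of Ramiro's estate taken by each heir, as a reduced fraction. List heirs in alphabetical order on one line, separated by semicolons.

Ximena, as surviving spouse, takes 3/8.
The remaining 5/8 passes to Ramiro's descendants per stirpes.
Octavio left no surviving issue, so that branch lapses and is disregarded.
The 5/8 is divided into 3 equal shares of 5/24 among Ines, Ursula, Elena.
Ines predeceased; the 5/24 allotted to Ines's branch passes to Ines's issue by representation.
The 5/24 is divided into 4 equal shares of 5/96 among Catalina, Beatriz, Fernando, Joaquin.
Catalina is living and takes 5/96.
Beatriz is living and takes 5/96.
Fernando is living and takes 5/96.
Joaquin is living and takes 5/96.
Ursula predeceased; the 5/24 allotted to Ursula's branch passes to Ursula's issue by representation.
The 5/24 is divided into 3 equal shares of 5/72 among Lucia, Mateo, Diego.
Lucia is living and takes 5/72.
Mateo is living and takes 5/72.
Diego is living and takes 5/72.
Elena predeceased; the 5/24 allotted to Elena's branch passes to Elena's issue by representation.
Alonso's line is the sole branch at this level, so the full 5/24 passes to Alonso's issue by representation.
The 5/24 is divided into 2 equal shares of 5/48 among Valentina, Pilar.
Valentina is living and takes 5/48.
Pilar is living and takes 5/48.

Beatriz 5/96; Catalina 5/96; Diego 5/72; Fernando 5/96; Joaquin 5/96; Lucia 5/72; Mateo 5/72; Pilar 5/48; Valentina 5/48; Ximena 3/8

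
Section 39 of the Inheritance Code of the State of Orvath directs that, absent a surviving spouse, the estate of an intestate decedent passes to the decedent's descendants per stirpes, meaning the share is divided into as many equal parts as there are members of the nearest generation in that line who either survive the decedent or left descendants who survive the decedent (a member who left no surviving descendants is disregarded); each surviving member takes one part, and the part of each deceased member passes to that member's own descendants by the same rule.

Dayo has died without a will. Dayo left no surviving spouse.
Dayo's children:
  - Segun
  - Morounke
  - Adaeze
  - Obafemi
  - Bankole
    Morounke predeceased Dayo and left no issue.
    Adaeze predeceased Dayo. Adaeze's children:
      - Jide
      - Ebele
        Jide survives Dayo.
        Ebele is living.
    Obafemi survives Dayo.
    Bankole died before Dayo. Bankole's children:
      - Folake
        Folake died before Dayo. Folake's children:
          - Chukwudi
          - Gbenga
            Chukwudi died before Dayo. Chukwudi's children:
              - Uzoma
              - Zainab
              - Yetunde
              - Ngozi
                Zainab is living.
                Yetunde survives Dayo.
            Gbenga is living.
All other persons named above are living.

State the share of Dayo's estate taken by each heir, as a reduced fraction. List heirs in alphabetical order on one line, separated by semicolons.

There is no surviving spouse, so the entire estate passes to Dayo's descendants per stirpes.
Morounke left no surviving issue, so that branch lapses and is disregarded.
The estate is divided into 4 equal shares of 1/4 among Segun, Adaeze, Obafemi, Bankole.
Segun is living and takes 1/4.
Adaeze predeceased; the 1/4 allotted to Adaeze's branch passes to Adaeze's issue by representation.
The 1/4 is divided into 2 equal shares of 1/8 among Jide, Ebele.
Jide is living and takes 1/8.
Ebele is living and takes 1/8.
Obafemi is living and takes 1/4.
Bankole predeceased; the 1/4 allotted to Bankole's branch passes to Bankole's issue by representation.
Folake's line is the sole branch at this level, so the full 1/4 passes to Folake's issue by representation.
The 1/4 is divided into 2 equal shares of 1/8 among Chukwudi, Gbenga.
Chukwudi predeceased; the 1/8 allotted to Chukwudi's branch passes to Chukwudi's issue by representation.
The 1/8 is divided into 4 equal shares of 1/32 among Uzoma, Zainab, Yetunde, Ngozi.
Uzoma is living and takes 1/32.
Zainab is living and takes 1/32.
Yetunde is living and takes 1/32.
Ngozi is living and takes 1/32.
Gbenga is living and takes 1/8.

Ebele 1/8; Gbenga 1/8; Jide 1/8; Ngozi 1/32; Obafemi 1/4; Segun 1/4; Uzoma 1/32; Yetunde 1/32; Zainab 1/32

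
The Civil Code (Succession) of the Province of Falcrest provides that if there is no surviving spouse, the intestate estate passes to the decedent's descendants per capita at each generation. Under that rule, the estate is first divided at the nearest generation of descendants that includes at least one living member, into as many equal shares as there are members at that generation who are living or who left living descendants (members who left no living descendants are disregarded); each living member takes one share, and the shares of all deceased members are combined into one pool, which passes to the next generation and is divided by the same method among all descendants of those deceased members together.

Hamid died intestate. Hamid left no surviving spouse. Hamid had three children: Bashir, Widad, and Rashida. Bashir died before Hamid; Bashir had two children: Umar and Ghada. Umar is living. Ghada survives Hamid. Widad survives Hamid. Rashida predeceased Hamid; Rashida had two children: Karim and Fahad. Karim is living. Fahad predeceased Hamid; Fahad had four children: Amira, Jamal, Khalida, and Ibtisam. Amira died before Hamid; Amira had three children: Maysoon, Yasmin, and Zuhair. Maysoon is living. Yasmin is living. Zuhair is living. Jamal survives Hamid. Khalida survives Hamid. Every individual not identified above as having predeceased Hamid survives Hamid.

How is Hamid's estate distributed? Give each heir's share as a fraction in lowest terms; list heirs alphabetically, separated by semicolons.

Ghada 1/6; Ibtisam 1/24; Jamal 1/24; Karim 1/6; Khalida 1/24; Maysoon 1/72; Umar 1/6; Widad 1/3; Yasmin 1/72; Zuhair 1/72

There is no surviving spouse, so the entire estate passes to Hamid's descendants per capita at each generation.
At generation 1 (Bashir, Widad, Rashida) there are 3 shares of (1)/3 = 1/3 each.
Living: Widad — each takes 1/3.
Deceased: Bashir and Rashida. Their combined 2/3 is pooled and carried to generation 2.
At generation 2 (Umar, Ghada, Karim, Fahad) there are 4 shares of (2/3)/4 = 1/6 each.
Living: Umar, Ghada, and Karim — each takes 1/6.
Deceased: Fahad. That 1/6 share is carried to generation 3.
At generation 3 (Amira, Jamal, Khalida, Ibtisam) there are 4 shares of (1/6)/4 = 1/24 each.
Living: Jamal, Khalida, and Ibtisam — each takes 1/24.
Deceased: Amira. That 1/24 share is carried to generation 4.
At generation 4 (Maysoon, Yasmin, Zuhair) there are 3 shares of (1/24)/3 = 1/72 each.
Living: Maysoon, Yasmin, and Zuhair — each takes 1/72.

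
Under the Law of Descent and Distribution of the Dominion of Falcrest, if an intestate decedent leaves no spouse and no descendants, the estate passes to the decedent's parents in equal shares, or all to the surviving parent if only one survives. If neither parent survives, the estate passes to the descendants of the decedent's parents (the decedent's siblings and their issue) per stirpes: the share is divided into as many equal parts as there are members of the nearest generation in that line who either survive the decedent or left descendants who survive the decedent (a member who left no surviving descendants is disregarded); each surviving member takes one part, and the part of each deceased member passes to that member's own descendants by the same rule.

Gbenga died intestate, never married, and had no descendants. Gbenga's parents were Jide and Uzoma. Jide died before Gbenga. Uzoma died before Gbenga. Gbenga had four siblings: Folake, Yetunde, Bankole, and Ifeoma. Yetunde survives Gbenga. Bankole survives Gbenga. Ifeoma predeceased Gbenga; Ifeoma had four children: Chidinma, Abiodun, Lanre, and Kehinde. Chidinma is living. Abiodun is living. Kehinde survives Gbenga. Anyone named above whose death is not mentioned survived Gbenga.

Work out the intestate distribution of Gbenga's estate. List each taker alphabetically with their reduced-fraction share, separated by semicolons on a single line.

Neither parent survives and there are no descendants, so the estate passes to Gbenga's siblings and their issue per stirpes.
The estate is divided into 4 equal shares of 1/4 among Folake, Yetunde, Bankole, Ifeoma.
Folake is living and takes 1/4.
Yetunde is living and takes 1/4.
Bankole is living and takes 1/4.
Ifeoma predeceased; the 1/4 allotted to Ifeoma's branch passes to Ifeoma's issue by representation.
The 1/4 is divided into 4 equal shares of 1/16 among Chidinma, Abiodun, Lanre, Kehinde.
Chidinma is living and takes 1/16.
Abiodun is living and takes 1/16.
Lanre is living and takes 1/16.
Kehinde is living and takes 1/16.

Abiodun 1/16; Bankole 1/4; Chidinma 1/16; Folake 1/4; Kehinde 1/16; Lanre 1/16; Yetunde 1/4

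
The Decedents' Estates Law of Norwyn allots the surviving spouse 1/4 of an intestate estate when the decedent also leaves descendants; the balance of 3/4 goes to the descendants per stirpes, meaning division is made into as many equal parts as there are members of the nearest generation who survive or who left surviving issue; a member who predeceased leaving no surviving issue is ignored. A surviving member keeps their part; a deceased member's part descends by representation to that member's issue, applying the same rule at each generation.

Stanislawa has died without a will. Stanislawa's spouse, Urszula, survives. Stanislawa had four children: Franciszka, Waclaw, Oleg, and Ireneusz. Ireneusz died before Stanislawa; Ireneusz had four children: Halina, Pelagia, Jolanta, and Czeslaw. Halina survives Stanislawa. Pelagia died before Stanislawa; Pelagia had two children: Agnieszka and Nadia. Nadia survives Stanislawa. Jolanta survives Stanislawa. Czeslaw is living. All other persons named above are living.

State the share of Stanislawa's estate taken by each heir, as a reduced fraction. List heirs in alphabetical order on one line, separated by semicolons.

Urszula, as surviving spouse, takes 1/4.
The remaining 3/4 passes to Stanislawa's descendants per stirpes.
The 3/4 is divided into 4 equal shares of 3/16 among Franciszka, Waclaw, Oleg, Ireneusz.
Franciszka is living and takes 3/16.
Waclaw is living and takes 3/16.
Oleg is living and takes 3/16.
Ireneusz predeceased; the 3/16 allotted to Ireneusz's branch passes to Ireneusz's issue by representation.
The 3/16 is divided into 4 equal shares of 3/64 among Halina, Pelagia, Jolanta, Czeslaw.
Halina is living and takes 3/64.
Pelagia predeceased; the 3/64 allotted to Pelagia's branch passes to Pelagia's issue by representation.
The 3/64 is divided into 2 equal shares of 3/128 among Agnieszka, Nadia.
Agnieszka is living and takes 3/128.
Nadia is living and takes 3/128.
Jolanta is living and takes 3/64.
Czeslaw is living and takes 3/64.

Agnieszka 3/128; Czeslaw 3/64; Franciszka 3/16; Halina 3/64; Jolanta 3/64; Nadia 3/128; Oleg 3/16; Urszula 1/4; Waclaw 3/16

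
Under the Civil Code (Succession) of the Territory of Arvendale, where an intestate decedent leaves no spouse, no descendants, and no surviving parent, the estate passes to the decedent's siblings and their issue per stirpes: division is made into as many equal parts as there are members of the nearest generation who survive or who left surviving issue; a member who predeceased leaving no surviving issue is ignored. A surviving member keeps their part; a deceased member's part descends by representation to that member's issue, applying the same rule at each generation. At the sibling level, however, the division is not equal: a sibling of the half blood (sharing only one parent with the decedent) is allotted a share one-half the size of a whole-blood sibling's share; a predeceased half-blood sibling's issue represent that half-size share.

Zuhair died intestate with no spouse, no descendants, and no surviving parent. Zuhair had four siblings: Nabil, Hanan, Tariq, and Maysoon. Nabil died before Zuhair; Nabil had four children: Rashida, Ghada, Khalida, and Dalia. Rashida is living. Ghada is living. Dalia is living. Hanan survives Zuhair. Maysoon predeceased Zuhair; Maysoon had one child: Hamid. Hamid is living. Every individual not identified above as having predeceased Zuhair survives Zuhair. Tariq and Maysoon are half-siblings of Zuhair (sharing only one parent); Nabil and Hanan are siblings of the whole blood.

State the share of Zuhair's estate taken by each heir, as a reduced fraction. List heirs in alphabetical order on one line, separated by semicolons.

Dalia 1/12; Ghada 1/12; Hamid 1/6; Hanan 1/3; Khalida 1/12; Rashida 1/12; Tariq 1/6

No spouse, descendants, or parent survives, so the estate passes to Zuhair's siblings per stirpes.
Half-blood siblings count for one-half the weight of whole-blood siblings at the initial division.
Dividing 1 in proportion to weights (total weight 3): Nabil (weight 1) → 1/3; Hanan (weight 1) → 1/3; Tariq (weight 1/2) → 1/6; Maysoon (weight 1/2) → 1/6.
Nabil predeceased; the 1/3 allotted to Nabil's branch passes to Nabil's issue by representation.
The 1/3 is divided into 4 equal shares of 1/12 among Rashida, Ghada, Khalida, Dalia.
Rashida is living and takes 1/12.
Ghada is living and takes 1/12.
Khalida is living and takes 1/12.
Dalia is living and takes 1/12.
Hanan is living and takes 1/3.
Tariq is living and takes 1/6.
Maysoon predeceased; the 1/6 allotted to Maysoon's branch passes to Maysoon's issue by representation.
Hamid is the sole taker at this level and receives the full 1/6.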